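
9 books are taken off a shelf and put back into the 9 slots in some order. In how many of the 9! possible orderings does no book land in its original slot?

133496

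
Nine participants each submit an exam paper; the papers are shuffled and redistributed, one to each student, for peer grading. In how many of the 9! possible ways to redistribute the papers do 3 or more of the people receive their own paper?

29143

# with exactly i fixed is C(9,i)·!(9-i); sum over i=3..9:
  i=3: C(9,3)·!6 = 84·265 = 22260
  i=4: C(9,4)·!5 = 126·44 = 5544
  i=5: C(9,5)·!4 = 126·9 = 1134
  i=6: C(9,6)·!3 = 84·2 = 168
  i=7: C(9,7)·!2 = 36·1 = 36
  i=8: C(9,8)·!1 = 9·0 = 0
  i=9: C(9,9)·!0 = 1·1 = 1
Total = 29143.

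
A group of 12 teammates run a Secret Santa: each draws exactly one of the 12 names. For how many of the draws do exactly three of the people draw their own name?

29369120

Pick the 3 fixed positions: C(12,3) = 220 ways.
The other 9 form a derangement: !9 = 133496.
Total: 220 × 133496 = 29369120.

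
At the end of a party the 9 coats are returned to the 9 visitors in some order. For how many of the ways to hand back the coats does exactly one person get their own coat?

133497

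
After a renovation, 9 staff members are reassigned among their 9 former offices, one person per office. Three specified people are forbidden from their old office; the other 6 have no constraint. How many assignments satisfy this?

256320

Inclusion-exclusion on the 3 forbidden self-matches:
Σ_{j=0}^{3} (-1)^j C(3,j)(9-j)!
= C(3,0)·9! - C(3,1)·8! + C(3,2)·7! - C(3,3)·6!
= 362880 - 120960 + 15120 - 720
= 256320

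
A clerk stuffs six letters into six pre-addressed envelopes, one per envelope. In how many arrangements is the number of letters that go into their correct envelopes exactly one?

264

Pick the single fixed position: C(6,1) = 6 ways.
The other 5 form a derangement: !5 = 44.
Total: 6 × 44 = 264.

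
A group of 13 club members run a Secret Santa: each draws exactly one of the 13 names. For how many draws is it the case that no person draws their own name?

Use !n = (n-1)(!(n-1) + !(n-2)).
!13 = 12·(176214841 + 14684570) = 12·190899411 = 2290792932

2290792932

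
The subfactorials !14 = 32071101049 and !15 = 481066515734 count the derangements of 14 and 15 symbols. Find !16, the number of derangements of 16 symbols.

!16 = (16-1)·(!15 + !14) = 15·(481066515734 + 32071101049) = 15·513137616783 = 7697064251745.

7697064251745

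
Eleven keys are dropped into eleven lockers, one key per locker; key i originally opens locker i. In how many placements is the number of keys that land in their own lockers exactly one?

Choose which one of the 11 is fixed: C(11,1) = 11.
The remaining 10 must be deranged: !10 = 1334961.
Total: 11 × 1334961 = 14684571.

14684571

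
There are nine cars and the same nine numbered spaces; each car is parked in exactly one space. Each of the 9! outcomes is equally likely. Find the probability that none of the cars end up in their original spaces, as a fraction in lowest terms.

16687/45360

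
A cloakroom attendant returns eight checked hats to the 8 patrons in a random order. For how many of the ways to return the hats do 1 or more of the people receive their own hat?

25487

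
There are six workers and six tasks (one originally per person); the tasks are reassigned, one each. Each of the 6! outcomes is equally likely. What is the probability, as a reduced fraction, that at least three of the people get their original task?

7/90

Favorable outcomes: Σ_{i≥3} C(6,i)·!(6-i) = 20·2 + 15·1 + 6·0 + 1·1 = 56.
Total outcomes: 6! = 720.
Probability = 56/720 = 7/90.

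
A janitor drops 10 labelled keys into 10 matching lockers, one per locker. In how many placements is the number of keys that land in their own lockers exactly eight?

Pick the 8 fixed positions: C(10,8) = 45 ways.
The remaining 2 must be deranged: !2 = 1.
Total: 45 × 1 = 45.

45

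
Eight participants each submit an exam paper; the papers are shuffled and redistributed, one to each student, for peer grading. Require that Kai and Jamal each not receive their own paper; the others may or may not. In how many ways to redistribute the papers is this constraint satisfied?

30960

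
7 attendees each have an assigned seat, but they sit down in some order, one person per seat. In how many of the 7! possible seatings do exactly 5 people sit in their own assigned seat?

21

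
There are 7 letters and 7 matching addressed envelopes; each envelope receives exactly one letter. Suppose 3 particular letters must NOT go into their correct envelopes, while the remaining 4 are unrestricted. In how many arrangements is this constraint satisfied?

Inclusion-exclusion on the 3 forbidden self-matches:
Σ_{j=0}^{3} (-1)^j C(3,j)(7-j)!
= C(3,0)·7! - C(3,1)·6! + C(3,2)·5! - C(3,3)·4!
= 5040 - 2160 + 360 - 24
= 3216

3216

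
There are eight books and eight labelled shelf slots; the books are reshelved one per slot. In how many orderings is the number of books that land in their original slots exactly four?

630

Choose which 4 of the 8 are fixed: C(8,4) = 70.
The remaining 4 must be deranged: !4 = 9.
Total: 70 × 9 = 630.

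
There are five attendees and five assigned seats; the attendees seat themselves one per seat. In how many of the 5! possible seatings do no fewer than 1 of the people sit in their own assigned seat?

76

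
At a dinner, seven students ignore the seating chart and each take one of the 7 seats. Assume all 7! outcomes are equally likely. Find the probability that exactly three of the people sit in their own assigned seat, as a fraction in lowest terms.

1/16

Favorable outcomes: C(7,3)·!4 = 35·9 = 315.
Total outcomes: 7! = 5040.
Probability = 315/5040 = 1/16.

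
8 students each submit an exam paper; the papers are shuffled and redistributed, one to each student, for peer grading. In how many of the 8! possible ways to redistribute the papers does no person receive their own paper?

14833

Use !n = (n-1)(!(n-1) + !(n-2)).
!8 = 7·(1854 + 265) = 7·2119 = 14833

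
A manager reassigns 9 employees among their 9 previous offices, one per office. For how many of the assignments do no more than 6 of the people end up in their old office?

362843

# with exactly i fixed is C(9,i)·!(9-i); sum over i=0..6:
  i=0: C(9,0)·!9 = 1·133496 = 133496
  i=1: C(9,1)·!8 = 9·14833 = 133497
  i=2: C(9,2)·!7 = 36·1854 = 66744
  i=3: C(9,3)·!6 = 84·265 = 22260
  i=4: C(9,4)·!5 = 126·44 = 5544
  i=5: C(9,5)·!4 = 126·9 = 1134
  i=6: C(9,6)·!3 = 84·2 = 168
Total = 362843.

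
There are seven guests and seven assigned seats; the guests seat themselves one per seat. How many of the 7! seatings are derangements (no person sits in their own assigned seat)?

The number of derangements of 7 is !7 = Σ_{k=0}^{7} (-1)^k·7!/k!
= 7! - 7!/1! + 7!/2! - 7!/3! + 7!/4! - 7!/5! + 7!/6! - 7!/7!
= 5040 - 5040 + 2520 - 840 + 210 - 42 + 7 - 1
= 1854

1854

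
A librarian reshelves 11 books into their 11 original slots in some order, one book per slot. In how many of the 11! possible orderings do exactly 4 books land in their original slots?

Choose which 4 of the 11 are fixed: C(11,4) = 330.
The remaining 7 must be deranged: !7 = 1854.
Total: 330 × 1854 = 611820.

611820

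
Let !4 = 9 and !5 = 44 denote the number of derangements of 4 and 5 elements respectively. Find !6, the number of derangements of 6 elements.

265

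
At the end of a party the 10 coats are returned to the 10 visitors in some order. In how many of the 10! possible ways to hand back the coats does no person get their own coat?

1334961

Recurrence: !10 = 9·(!9 + !8).
!10 = 9·(133496 + 14833) = 9·148329 = 1334961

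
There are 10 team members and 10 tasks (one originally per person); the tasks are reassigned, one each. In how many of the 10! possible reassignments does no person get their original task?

!10 = 10! · Σ_{k=0}^{10} (-1)^k/k!
= 10! - 10!/1! + 10!/2! - 10!/3! + 10!/4! - 10!/5! + 10!/6! - 10!/7! + 10!/8! - 10!/9! + 10!/10!
= 3628800 - 3628800 + 1814400 - 604800 + 151200 - 30240 + 5040 - 720 + 90 - 10 + 1
= 1334961

1334961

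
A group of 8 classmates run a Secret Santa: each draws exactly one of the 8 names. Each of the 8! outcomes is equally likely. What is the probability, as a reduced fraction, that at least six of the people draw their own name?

Favorable outcomes: Σ_{i≥6} C(8,i)·!(8-i) = 28·1 + 8·0 + 1·1 = 29.
Total outcomes: 8! = 40320.
Probability = 29/40320 = 29/40320.

29/40320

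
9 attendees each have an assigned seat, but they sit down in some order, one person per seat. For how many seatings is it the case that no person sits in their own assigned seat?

133496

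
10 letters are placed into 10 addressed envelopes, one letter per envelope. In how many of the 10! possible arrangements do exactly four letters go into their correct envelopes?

Pick the 4 fixed positions: C(10,4) = 210 ways.
The other 6 form a derangement: !6 = 265.
Total: 210 × 265 = 55650.

55650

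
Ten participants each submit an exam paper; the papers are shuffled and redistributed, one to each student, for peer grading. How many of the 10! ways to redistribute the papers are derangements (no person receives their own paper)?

1334961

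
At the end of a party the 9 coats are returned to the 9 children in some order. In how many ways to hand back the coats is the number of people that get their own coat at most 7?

# with exactly i fixed is C(9,i)·!(9-i); sum over i=0..7:
  i=0: C(9,0)·!9 = 1·133496 = 133496
  i=1: C(9,1)·!8 = 9·14833 = 133497
  i=2: C(9,2)·!7 = 36·1854 = 66744
  i=3: C(9,3)·!6 = 84·265 = 22260
  i=4: C(9,4)·!5 = 126·44 = 5544
  i=5: C(9,5)·!4 = 126·9 = 1134
  i=6: C(9,6)·!3 = 84·2 = 168
  i=7: C(9,7)·!2 = 36·1 = 36
Total = 362879.

362879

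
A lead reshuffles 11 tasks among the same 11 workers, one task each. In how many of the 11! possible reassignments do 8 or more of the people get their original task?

Sum C(11,i)·!(11-i) for i = 8..11:
  i=8: C(11,8)·!3 = 165·2 = 330
  i=9: C(11,9)·!2 = 55·1 = 55
  i=10: C(11,10)·!1 = 11·0 = 0
  i=11: C(11,11)·!0 = 1·1 = 1
Total = 386.

386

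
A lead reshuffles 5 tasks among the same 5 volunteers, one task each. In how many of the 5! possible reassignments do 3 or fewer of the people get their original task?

# with exactly i fixed is C(5,i)·!(5-i); sum over i=0..3:
  i=0: C(5,0)·!5 = 1·44 = 44
  i=1: C(5,1)·!4 = 5·9 = 45
  i=2: C(5,2)·!3 = 10·2 = 20
  i=3: C(5,3)·!2 = 10·1 = 10
Total = 119.

119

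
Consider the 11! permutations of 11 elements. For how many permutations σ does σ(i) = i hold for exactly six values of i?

20328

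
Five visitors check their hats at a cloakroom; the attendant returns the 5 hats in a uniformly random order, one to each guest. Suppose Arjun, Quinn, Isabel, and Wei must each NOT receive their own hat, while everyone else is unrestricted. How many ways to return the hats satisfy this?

53

Let A_j be the event that the j-th constrained one is fixed. By inclusion-exclusion over the 4 events:
Σ_{j=0}^{4} (-1)^j C(4,j)(5-j)!
= C(4,0)·5! - C(4,1)·4! + C(4,2)·3! - C(4,3)·2! + C(4,4)·1!
= 120 - 96 + 36 - 8 + 1
= 53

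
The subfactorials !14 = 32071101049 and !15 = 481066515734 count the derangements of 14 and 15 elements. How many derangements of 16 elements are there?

!16 = (16-1)·(!15 + !14) = 15·(481066515734 + 32071101049) = 15·513137616783 = 7697064251745.

7697064251745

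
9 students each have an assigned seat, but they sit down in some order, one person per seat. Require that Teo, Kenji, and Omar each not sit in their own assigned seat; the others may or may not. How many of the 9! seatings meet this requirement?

256320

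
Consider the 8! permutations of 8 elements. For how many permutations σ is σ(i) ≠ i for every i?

14833

!8 = 8! · Σ_{k=0}^{8} (-1)^k/k!
= 8! - 8!/1! + 8!/2! - 8!/3! + 8!/4! - 8!/5! + 8!/6! - 8!/7! + 8!/8!
= 40320 - 40320 + 20160 - 6720 + 1680 - 336 + 56 - 8 + 1
= 14833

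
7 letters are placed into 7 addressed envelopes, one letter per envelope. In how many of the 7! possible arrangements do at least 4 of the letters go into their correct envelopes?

92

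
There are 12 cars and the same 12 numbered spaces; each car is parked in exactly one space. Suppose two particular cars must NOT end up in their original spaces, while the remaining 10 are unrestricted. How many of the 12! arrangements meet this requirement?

402796800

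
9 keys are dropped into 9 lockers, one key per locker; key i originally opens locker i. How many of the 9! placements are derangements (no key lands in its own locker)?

Use !n = n·!(n-1) + (-1)^n.
!9 = 9·14833 - 1 = 133496

133496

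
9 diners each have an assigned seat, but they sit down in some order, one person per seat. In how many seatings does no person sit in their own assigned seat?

133496

The subfactorial !9 = [9!/e] (nearest integer).
9! = 362880, and 362880/e ≈ 133496.09, so !9 = 133496.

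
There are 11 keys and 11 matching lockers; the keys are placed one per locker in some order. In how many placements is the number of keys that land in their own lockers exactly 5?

Choose which 5 of the 11 are fixed: C(11,5) = 462.
The other 6 form a derangement: !6 = 265.
Total: 462 × 265 = 122430.

122430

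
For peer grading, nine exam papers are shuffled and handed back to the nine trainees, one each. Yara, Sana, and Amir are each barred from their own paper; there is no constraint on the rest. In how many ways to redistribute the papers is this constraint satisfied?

256320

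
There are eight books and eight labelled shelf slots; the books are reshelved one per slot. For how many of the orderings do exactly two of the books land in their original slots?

7420

Choose which 2 of the 8 are fixed: C(8,2) = 28.
The remaining 6 must be deranged: !6 = 265.
Total: 28 × 265 = 7420.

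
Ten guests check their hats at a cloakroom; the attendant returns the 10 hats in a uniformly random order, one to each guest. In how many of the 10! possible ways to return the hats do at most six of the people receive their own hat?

3628514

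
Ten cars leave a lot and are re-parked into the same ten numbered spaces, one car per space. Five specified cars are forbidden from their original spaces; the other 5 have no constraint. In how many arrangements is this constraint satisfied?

Inclusion-exclusion on the 5 forbidden self-matches:
Σ_{j=0}^{5} (-1)^j C(5,j)(10-j)!
= C(5,0)·10! - C(5,1)·9! + C(5,2)·8! - C(5,3)·7! + C(5,4)·6! - C(5,5)·5!
= 3628800 - 1814400 + 403200 - 50400 + 3600 - 120
= 2170680

2170680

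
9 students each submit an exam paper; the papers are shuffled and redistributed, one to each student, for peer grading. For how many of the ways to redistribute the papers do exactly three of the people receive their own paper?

22260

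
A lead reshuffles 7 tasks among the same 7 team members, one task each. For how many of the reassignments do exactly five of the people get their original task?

21

Pick the 5 fixed positions: C(7,5) = 21 ways.
The other 2 form a derangement: !2 = 1.
Total: 21 × 1 = 21.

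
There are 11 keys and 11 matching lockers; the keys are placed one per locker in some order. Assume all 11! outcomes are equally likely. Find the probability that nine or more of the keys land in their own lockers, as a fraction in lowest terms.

1/712800

Favorable outcomes: Σ_{i≥9} C(11,i)·!(11-i) = 55·1 + 11·0 + 1·1 = 56.
Total outcomes: 11! = 39916800.
Probability = 56/39916800 = 1/712800.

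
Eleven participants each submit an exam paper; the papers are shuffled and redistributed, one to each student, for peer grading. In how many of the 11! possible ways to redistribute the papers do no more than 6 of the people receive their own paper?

# with exactly i fixed is C(11,i)·!(11-i); sum over i=0..6:
  i=0: C(11,0)·!11 = 1·14684570 = 14684570
  i=1: C(11,1)·!10 = 11·1334961 = 14684571
  i=2: C(11,2)·!9 = 55·133496 = 7342280
  i=3: C(11,3)·!8 = 165·14833 = 2447445
  i=4: C(11,4)·!7 = 330·1854 = 611820
  i=5: C(11,5)·!6 = 462·265 = 122430
  i=6: C(11,6)·!5 = 462·44 = 20328
Total = 39913444.

39913444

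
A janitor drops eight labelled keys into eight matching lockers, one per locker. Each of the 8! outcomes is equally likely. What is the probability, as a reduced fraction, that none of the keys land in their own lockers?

Favorable outcomes: !8 = 14833.
Total outcomes: 8! = 40320.
Probability = 14833/40320 = 2119/5760.

2119/5760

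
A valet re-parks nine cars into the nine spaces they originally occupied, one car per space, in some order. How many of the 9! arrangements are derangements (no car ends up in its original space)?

133496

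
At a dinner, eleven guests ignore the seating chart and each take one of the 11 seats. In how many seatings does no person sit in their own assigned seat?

14684570

The number of derangements of 11 is !11 = Σ_{k=0}^{11} (-1)^k·11!/k!
= 11! - 11!/1! + 11!/2! - 11!/3! + 11!/4! - 11!/5! + 11!/6! - 11!/7! + 11!/8! - 11!/9! + 11!/10! - 11!/11!
= 39916800 - 39916800 + 19958400 - 6652800 + 1663200 - 332640 + 55440 - 7920 + 990 - 110 + 11 - 1
= 14684570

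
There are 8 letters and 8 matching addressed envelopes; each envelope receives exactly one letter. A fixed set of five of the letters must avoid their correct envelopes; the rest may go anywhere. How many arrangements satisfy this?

21234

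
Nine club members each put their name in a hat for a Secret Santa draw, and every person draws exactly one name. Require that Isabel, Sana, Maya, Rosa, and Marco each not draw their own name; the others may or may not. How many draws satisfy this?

205056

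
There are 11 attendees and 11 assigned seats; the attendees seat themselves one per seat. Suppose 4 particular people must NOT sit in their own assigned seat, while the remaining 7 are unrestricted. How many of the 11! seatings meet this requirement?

27422640

Let A_j be the event that the j-th constrained one is fixed. By inclusion-exclusion over the 4 events:
Σ_{j=0}^{4} (-1)^j C(4,j)(11-j)!
= C(4,0)·11! - C(4,1)·10! + C(4,2)·9! - C(4,3)·8! + C(4,4)·7!
= 39916800 - 14515200 + 2177280 - 161280 + 5040
= 27422640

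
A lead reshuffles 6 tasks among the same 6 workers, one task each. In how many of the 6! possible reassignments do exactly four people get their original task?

Choose which 4 of the 6 are fixed: C(6,4) = 15.
The remaining 2 must be deranged: !2 = 1.
Total: 15 × 1 = 15.

15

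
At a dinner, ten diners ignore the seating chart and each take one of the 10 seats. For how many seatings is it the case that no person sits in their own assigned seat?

!10 is the nearest integer to 10!/e.
10! = 3628800, and 3628800/e ≈ 1334960.92, so !10 = 1334961.

1334961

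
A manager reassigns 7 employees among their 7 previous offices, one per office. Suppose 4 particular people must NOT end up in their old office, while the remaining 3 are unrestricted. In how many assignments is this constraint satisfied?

2790

Inclusion-exclusion on the 4 forbidden self-matches:
Σ_{j=0}^{4} (-1)^j C(4,j)(7-j)!
= C(4,0)·7! - C(4,1)·6! + C(4,2)·5! - C(4,3)·4! + C(4,4)·3!
= 5040 - 2880 + 720 - 96 + 6
= 2790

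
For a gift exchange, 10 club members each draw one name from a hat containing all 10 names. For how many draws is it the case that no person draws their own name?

1334961

!10 = 10! · Σ_{k=0}^{10} (-1)^k/k!
= 10! - 10!/1! + 10!/2! - 10!/3! + 10!/4! - 10!/5! + 10!/6! - 10!/7! + 10!/8! - 10!/9! + 10!/10!
= 3628800 - 3628800 + 1814400 - 604800 + 151200 - 30240 + 5040 - 720 + 90 - 10 + 1
= 1334961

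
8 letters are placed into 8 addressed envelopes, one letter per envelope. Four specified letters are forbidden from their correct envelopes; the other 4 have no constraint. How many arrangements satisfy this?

24024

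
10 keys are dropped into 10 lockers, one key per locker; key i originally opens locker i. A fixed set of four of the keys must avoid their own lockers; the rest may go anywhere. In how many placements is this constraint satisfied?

2399760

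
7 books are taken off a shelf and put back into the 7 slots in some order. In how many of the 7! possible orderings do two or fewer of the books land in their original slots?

4633

# with exactly i fixed is C(7,i)·!(7-i); sum over i=0..2:
  i=0: C(7,0)·!7 = 1·1854 = 1854
  i=1: C(7,1)·!6 = 7·265 = 1855
  i=2: C(7,2)·!5 = 21·44 = 924
Total = 4633.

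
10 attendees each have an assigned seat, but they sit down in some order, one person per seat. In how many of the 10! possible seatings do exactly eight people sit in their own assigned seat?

45

Choose which 8 of the 10 are fixed: C(10,8) = 45.
The remaining 2 must be deranged: !2 = 1.
Total: 45 × 1 = 45.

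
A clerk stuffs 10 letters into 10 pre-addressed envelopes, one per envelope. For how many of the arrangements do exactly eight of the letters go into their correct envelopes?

45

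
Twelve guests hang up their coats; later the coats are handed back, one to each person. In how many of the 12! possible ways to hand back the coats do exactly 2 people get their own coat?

Choose which 2 of the 12 are fixed: C(12,2) = 66.
The other 10 form a derangement: !10 = 1334961.
Total: 66 × 1334961 = 88107426.

88107426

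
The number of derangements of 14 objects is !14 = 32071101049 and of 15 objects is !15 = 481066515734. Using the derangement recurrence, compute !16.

7697064251745

!16 = (16-1)·(!15 + !14) = 15·(481066515734 + 32071101049) = 15·513137616783 = 7697064251745.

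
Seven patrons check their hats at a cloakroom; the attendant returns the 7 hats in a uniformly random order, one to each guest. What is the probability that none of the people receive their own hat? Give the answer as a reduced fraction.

Favorable outcomes: !7 = 1854.
Total outcomes: 7! = 5040.
Probability = 1854/5040 = 103/280.

103/280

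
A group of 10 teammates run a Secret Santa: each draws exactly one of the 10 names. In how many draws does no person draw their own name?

1334961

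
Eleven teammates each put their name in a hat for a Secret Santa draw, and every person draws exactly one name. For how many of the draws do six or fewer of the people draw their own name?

Sum C(11,i)·!(11-i) for i = 0..6:
  i=0: C(11,0)·!11 = 1·14684570 = 14684570
  i=1: C(11,1)·!10 = 11·1334961 = 14684571
  i=2: C(11,2)·!9 = 55·133496 = 7342280
  i=3: C(11,3)·!8 = 165·14833 = 2447445
  i=4: C(11,4)·!7 = 330·1854 = 611820
  i=5: C(11,5)·!6 = 462·265 = 122430
  i=6: C(11,6)·!5 = 462·44 = 20328
Total = 39913444.

39913444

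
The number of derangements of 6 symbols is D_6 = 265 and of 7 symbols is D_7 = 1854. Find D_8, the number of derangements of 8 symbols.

D_8 = (8-1)·(D_7 + D_6) = 7·(1854 + 265) = 7·2119 = 14833.

14833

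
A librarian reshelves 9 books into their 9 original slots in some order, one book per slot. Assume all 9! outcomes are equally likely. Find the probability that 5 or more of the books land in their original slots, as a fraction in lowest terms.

1339/362880

Favorable outcomes: Σ_{i≥5} C(9,i)·!(9-i) = 126·9 + 84·2 + 36·1 + 9·0 + 1·1 = 1339.
Total outcomes: 9! = 362880.
Probability = 1339/362880 = 1339/362880.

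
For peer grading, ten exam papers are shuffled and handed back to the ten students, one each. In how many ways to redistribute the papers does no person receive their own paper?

1334961

The subfactorial !10 = [10!/e] (nearest integer).
10! = 3628800, and 3628800/e ≈ 1334960.92, so !10 = 1334961.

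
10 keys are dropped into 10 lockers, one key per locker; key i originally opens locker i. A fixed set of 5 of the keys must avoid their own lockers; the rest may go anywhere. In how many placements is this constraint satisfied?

Inclusion-exclusion on the 5 forbidden self-matches:
Σ_{j=0}^{5} (-1)^j C(5,j)(10-j)!
= C(5,0)·10! - C(5,1)·9! + C(5,2)·8! - C(5,3)·7! + C(5,4)·6! - C(5,5)·5!
= 3628800 - 1814400 + 403200 - 50400 + 3600 - 120
= 2170680

2170680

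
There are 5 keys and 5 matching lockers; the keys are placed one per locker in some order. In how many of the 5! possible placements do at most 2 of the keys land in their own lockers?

109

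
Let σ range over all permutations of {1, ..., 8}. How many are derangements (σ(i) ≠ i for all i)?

14833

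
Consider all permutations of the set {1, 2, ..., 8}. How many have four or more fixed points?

771

# with exactly i fixed is C(8,i)·!(8-i); sum over i=4..8:
  i=4: C(8,4)·!4 = 70·9 = 630
  i=5: C(8,5)·!3 = 56·2 = 112
  i=6: C(8,6)·!2 = 28·1 = 28
  i=7: C(8,7)·!1 = 8·0 = 0
  i=8: C(8,8)·!0 = 1·1 = 1
Total = 771.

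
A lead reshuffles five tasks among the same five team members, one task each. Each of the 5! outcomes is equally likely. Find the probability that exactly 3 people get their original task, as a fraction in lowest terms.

Favorable outcomes: C(5,3)·!2 = 10·1 = 10.
Total outcomes: 5! = 120.
Probability = 10/120 = 1/12.

1/12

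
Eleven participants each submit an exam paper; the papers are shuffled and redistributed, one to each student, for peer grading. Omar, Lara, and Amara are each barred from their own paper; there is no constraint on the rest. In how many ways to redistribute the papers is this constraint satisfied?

30078720

Inclusion-exclusion on the 3 forbidden self-matches:
Σ_{j=0}^{3} (-1)^j C(3,j)(11-j)!
= C(3,0)·11! - C(3,1)·10! + C(3,2)·9! - C(3,3)·8!
= 39916800 - 10886400 + 1088640 - 40320
= 30078720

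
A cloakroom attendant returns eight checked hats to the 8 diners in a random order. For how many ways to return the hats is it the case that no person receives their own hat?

14833

By inclusion-exclusion, !8 = Σ (-1)^k · 8!/k! for k=0..8
= 8! - 8!/1! + 8!/2! - 8!/3! + 8!/4! - 8!/5! + 8!/6! - 8!/7! + 8!/8!
= 40320 - 40320 + 20160 - 6720 + 1680 - 336 + 56 - 8 + 1
= 14833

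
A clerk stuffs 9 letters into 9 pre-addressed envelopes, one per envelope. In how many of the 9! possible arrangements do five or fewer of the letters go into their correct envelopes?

# with exactly i fixed is C(9,i)·!(9-i); sum over i=0..5:
  i=0: C(9,0)·!9 = 1·133496 = 133496
  i=1: C(9,1)·!8 = 9·14833 = 133497
  i=2: C(9,2)·!7 = 36·1854 = 66744
  i=3: C(9,3)·!6 = 84·265 = 22260
  i=4: C(9,4)·!5 = 126·44 = 5544
  i=5: C(9,5)·!4 = 126·9 = 1134
Total = 362675.

362675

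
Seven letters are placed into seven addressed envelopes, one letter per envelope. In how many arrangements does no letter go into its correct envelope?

1854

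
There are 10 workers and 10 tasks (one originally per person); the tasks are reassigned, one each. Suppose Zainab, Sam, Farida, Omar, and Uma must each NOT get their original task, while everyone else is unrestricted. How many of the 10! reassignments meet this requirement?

Inclusion-exclusion on the 5 forbidden self-matches:
Σ_{j=0}^{5} (-1)^j C(5,j)(10-j)!
= C(5,0)·10! - C(5,1)·9! + C(5,2)·8! - C(5,3)·7! + C(5,4)·6! - C(5,5)·5!
= 3628800 - 1814400 + 403200 - 50400 + 3600 - 120
= 2170680

2170680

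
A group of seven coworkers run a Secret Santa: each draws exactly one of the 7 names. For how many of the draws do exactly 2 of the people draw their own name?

Pick the 2 fixed positions: C(7,2) = 21 ways.
The remaining 5 must be deranged: !5 = 44.
Total: 21 × 44 = 924.

924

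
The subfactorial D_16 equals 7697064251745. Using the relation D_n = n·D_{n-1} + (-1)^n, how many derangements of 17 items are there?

130850092279664

D_17 = 17·7697064251745 - 1 = 130850092279664.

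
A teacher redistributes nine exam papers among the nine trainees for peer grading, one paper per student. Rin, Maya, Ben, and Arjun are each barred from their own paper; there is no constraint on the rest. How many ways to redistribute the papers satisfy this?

229080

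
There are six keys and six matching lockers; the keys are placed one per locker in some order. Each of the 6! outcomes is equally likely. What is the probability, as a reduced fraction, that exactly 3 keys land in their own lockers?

Favorable outcomes: C(6,3)·!3 = 20·2 = 40.
Total outcomes: 6! = 720.
Probability = 40/720 = 1/18.

1/18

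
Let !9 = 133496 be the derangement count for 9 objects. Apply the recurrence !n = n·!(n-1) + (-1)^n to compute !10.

!10 = 10·133496 + 1 = 1334961.

1334961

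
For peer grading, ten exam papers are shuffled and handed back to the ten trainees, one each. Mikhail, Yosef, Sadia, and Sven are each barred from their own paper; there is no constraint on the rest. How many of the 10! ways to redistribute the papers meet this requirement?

Let A_j be the event that the j-th constrained one is fixed. By inclusion-exclusion over the 4 events:
Σ_{j=0}^{4} (-1)^j C(4,j)(10-j)!
= C(4,0)·10! - C(4,1)·9! + C(4,2)·8! - C(4,3)·7! + C(4,4)·6!
= 3628800 - 1451520 + 241920 - 20160 + 720
= 2399760

2399760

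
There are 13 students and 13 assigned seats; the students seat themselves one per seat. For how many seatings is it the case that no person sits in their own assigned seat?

Use !n = n·!(n-1) + (-1)^n.
!13 = 13·176214841 - 1 = 2290792932

2290792932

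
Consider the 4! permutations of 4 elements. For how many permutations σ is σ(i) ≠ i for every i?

The number of derangements of 4 is !4 = Σ_{k=0}^{4} (-1)^k·4!/k!
= 4! - 4!/1! + 4!/2! - 4!/3! + 4!/4!
= 24 - 24 + 12 - 4 + 1
= 9

9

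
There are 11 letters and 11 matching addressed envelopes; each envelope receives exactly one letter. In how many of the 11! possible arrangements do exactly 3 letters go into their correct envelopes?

Choose which 3 of the 11 are fixed: C(11,3) = 165.
The remaining 8 must be deranged: !8 = 14833.
Total: 165 × 14833 = 2447445.

2447445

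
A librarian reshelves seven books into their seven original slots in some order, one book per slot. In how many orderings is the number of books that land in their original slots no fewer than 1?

Sum C(7,i)·!(7-i) for i = 1..7:
  i=1: C(7,1)·!6 = 7·265 = 1855
  i=2: C(7,2)·!5 = 21·44 = 924
  i=3: C(7,3)·!4 = 35·9 = 315
  i=4: C(7,4)·!3 = 35·2 = 70
  i=5: C(7,5)·!2 = 21·1 = 21
  i=6: C(7,6)·!1 = 7·0 = 0
  i=7: C(7,7)·!0 = 1·1 = 1
Total = 3186.

3186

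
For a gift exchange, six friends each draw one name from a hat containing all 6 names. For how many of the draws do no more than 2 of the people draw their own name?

# with exactly i fixed is C(6,i)·!(6-i); sum over i=0..2:
  i=0: C(6,0)·!6 = 1·265 = 265
  i=1: C(6,1)·!5 = 6·44 = 264
  i=2: C(6,2)·!4 = 15·9 = 135
Total = 664.

664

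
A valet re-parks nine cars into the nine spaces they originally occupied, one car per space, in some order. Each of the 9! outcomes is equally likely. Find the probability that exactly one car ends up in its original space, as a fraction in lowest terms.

Favorable outcomes: C(9,1)·!8 = 9·14833 = 133497.
Total outcomes: 9! = 362880.
Probability = 133497/362880 = 2119/5760.

2119/5760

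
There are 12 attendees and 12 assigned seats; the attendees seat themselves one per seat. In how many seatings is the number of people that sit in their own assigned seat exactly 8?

4455

Choose which 8 of the 12 are fixed: C(12,8) = 495.
The remaining 4 must be deranged: !4 = 9.
Total: 495 × 9 = 4455.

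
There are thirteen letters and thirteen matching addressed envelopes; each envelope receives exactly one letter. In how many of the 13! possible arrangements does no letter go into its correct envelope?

2290792932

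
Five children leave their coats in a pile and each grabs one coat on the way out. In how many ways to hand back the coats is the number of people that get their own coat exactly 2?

Pick the 2 fixed positions: C(5,2) = 10 ways.
The remaining 3 must be deranged: !3 = 2.
Total: 10 × 2 = 20.

20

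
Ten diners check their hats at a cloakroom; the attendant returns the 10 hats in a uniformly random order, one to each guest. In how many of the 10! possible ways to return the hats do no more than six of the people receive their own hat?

3628514

# with exactly i fixed is C(10,i)·!(10-i); sum over i=0..6:
  i=0: C(10,0)·!10 = 1·1334961 = 1334961
  i=1: C(10,1)·!9 = 10·133496 = 1334960
  i=2: C(10,2)·!8 = 45·14833 = 667485
  i=3: C(10,3)·!7 = 120·1854 = 222480
  i=4: C(10,4)·!6 = 210·265 = 55650
  i=5: C(10,5)·!5 = 252·44 = 11088
  i=6: C(10,6)·!4 = 210·9 = 1890
Total = 3628514.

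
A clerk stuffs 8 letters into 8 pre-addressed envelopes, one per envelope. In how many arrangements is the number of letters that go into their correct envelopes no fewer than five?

# with exactly i fixed is C(8,i)·!(8-i); sum over i=5..8:
  i=5: C(8,5)·!3 = 56·2 = 112
  i=6: C(8,6)·!2 = 28·1 = 28
  i=7: C(8,7)·!1 = 8·0 = 0
  i=8: C(8,8)·!0 = 1·1 = 1
Total = 141.

141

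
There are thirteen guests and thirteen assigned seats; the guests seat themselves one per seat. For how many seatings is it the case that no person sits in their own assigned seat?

!13 is the nearest integer to 13!/e.
13! = 6227020800, and 6227020800/e ≈ 2290792932.07, so !13 = 2290792932.

2290792932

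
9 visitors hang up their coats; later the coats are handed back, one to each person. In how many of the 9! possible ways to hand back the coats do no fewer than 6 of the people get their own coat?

205

Sum C(9,i)·!(9-i) for i = 6..9:
  i=6: C(9,6)·!3 = 84·2 = 168
  i=7: C(9,7)·!2 = 36·1 = 36
  i=8: C(9,8)·!1 = 9·0 = 0
  i=9: C(9,9)·!0 = 1·1 = 1
Total = 205.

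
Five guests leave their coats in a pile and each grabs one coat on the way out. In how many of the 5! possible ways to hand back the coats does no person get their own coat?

44

!5 = 5! · Σ_{k=0}^{5} (-1)^k/k!
= 5! - 5!/1! + 5!/2! - 5!/3! + 5!/4! - 5!/5!
= 120 - 120 + 60 - 20 + 5 - 1
= 44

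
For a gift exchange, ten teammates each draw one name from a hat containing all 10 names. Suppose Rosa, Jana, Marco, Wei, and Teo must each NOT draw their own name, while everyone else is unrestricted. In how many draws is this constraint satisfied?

2170680

Let A_j be the event that the j-th constrained one is fixed. By inclusion-exclusion over the 5 events:
Σ_{j=0}^{5} (-1)^j C(5,j)(10-j)!
= C(5,0)·10! - C(5,1)·9! + C(5,2)·8! - C(5,3)·7! + C(5,4)·6! - C(5,5)·5!
= 3628800 - 1814400 + 403200 - 50400 + 3600 - 120
= 2170680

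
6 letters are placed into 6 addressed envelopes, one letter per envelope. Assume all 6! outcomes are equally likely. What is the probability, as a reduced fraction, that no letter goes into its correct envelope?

53/144

Favorable outcomes: !6 = 265.
Total outcomes: 6! = 720.
Probability = 265/720 = 53/144.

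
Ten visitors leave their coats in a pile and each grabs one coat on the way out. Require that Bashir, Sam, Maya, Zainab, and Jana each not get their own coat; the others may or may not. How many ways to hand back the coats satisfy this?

2170680

Let A_j be the event that the j-th constrained one is fixed. By inclusion-exclusion over the 5 events:
Σ_{j=0}^{5} (-1)^j C(5,j)(10-j)!
= C(5,0)·10! - C(5,1)·9! + C(5,2)·8! - C(5,3)·7! + C(5,4)·6! - C(5,5)·5!
= 3628800 - 1814400 + 403200 - 50400 + 3600 - 120
= 2170680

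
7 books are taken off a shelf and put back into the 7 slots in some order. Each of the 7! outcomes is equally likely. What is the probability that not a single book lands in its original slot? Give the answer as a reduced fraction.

Favorable outcomes: !7 = 1854.
Total outcomes: 7! = 5040.
Probability = 1854/5040 = 103/280.

103/280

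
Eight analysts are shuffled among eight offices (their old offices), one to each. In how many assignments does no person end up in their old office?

14833

The subfactorial !8 = [8!/e] (nearest integer).
8! = 40320, and 40320/e ≈ 14832.90, so !8 = 14833.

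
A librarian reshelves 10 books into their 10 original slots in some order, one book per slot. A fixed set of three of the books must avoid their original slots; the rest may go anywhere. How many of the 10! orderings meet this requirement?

2656080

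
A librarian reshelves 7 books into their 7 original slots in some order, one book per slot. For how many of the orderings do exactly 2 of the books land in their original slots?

924

Pick the 2 fixed positions: C(7,2) = 21 ways.
The other 5 form a derangement: !5 = 44.
Total: 21 × 44 = 924.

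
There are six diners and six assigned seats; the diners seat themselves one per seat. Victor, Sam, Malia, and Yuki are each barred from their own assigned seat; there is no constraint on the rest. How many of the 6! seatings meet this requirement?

Inclusion-exclusion on the 4 forbidden self-matches:
Σ_{j=0}^{4} (-1)^j C(4,j)(6-j)!
= C(4,0)·6! - C(4,1)·5! + C(4,2)·4! - C(4,3)·3! + C(4,4)·2!
= 720 - 480 + 144 - 24 + 2
= 362

362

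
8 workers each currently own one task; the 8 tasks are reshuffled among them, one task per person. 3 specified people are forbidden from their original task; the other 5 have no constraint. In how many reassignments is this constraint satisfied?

Inclusion-exclusion on the 3 forbidden self-matches:
Σ_{j=0}^{3} (-1)^j C(3,j)(8-j)!
= C(3,0)·8! - C(3,1)·7! + C(3,2)·6! - C(3,3)·5!
= 40320 - 15120 + 2160 - 120
= 27240

27240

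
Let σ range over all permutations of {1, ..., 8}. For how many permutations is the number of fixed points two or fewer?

37085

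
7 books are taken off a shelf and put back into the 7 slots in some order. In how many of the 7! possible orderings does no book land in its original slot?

1854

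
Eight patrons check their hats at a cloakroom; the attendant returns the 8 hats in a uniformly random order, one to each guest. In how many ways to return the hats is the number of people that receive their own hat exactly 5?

Pick the 5 fixed positions: C(8,5) = 56 ways.
The other 3 form a derangement: !3 = 2.
Total: 56 × 2 = 112.

112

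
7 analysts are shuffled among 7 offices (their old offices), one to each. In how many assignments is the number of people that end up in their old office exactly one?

1855

Pick the single fixed position: C(7,1) = 7 ways.
The other 6 form a derangement: !6 = 265.
Total: 7 × 265 = 1855.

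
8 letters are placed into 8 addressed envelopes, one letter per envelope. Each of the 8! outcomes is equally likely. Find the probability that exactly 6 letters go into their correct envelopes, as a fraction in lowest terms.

1/1440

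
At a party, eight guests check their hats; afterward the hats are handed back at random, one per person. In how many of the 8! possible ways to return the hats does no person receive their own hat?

14833

!8 = 8! · Σ_{k=0}^{8} (-1)^k/k!
= 8! - 8!/1! + 8!/2! - 8!/3! + 8!/4! - 8!/5! + 8!/6! - 8!/7! + 8!/8!
= 40320 - 40320 + 20160 - 6720 + 1680 - 336 + 56 - 8 + 1
= 14833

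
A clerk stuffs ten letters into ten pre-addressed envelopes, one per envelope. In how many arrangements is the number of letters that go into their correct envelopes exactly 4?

55650

Choose which 4 of the 10 are fixed: C(10,4) = 210.
The remaining 6 must be deranged: !6 = 265.
Total: 210 × 265 = 55650.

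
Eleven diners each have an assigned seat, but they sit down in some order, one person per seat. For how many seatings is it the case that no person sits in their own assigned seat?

14684570

!11 is the nearest integer to 11!/e.
11! = 39916800, and 39916800/e ≈ 14684570.08, so !11 = 14684570.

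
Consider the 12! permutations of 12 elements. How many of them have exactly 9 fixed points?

Choose which 9 of the 12 are fixed: C(12,9) = 220.
The other 3 form a derangement: !3 = 2.
Total: 220 × 2 = 440.

440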